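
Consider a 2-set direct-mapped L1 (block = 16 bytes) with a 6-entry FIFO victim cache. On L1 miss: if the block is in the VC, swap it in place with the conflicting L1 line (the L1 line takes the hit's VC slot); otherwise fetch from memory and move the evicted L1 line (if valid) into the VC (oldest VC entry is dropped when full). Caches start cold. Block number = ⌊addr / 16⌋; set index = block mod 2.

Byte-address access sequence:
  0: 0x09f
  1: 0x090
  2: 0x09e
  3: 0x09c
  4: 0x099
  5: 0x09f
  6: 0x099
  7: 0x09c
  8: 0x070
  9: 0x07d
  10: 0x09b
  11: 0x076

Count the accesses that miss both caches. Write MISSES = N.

0: 0x9f (blk 9, set 1) → MISS  vc=[]
1: 0x90 (blk 9, set 1) → L1-HIT  vc=[]
2: 0x9e (blk 9, set 1) → L1-HIT  vc=[]
3: 0x9c (blk 9, set 1) → L1-HIT  vc=[]
4: 0x99 (blk 9, set 1) → L1-HIT  vc=[]
5: 0x9f (blk 9, set 1) → L1-HIT  vc=[]
6: 0x99 (blk 9, set 1) → L1-HIT  vc=[]
7: 0x9c (blk 9, set 1) → L1-HIT  vc=[]
8: 0x70 (blk 7, set 1) → MISS  vc=[9]
9: 0x7d (blk 7, set 1) → L1-HIT  vc=[9]
10: 0x9b (blk 9, set 1) → VC-HIT  vc=[7]
11: 0x76 (blk 7, set 1) → VC-HIT  vc=[9]

MISSES = 2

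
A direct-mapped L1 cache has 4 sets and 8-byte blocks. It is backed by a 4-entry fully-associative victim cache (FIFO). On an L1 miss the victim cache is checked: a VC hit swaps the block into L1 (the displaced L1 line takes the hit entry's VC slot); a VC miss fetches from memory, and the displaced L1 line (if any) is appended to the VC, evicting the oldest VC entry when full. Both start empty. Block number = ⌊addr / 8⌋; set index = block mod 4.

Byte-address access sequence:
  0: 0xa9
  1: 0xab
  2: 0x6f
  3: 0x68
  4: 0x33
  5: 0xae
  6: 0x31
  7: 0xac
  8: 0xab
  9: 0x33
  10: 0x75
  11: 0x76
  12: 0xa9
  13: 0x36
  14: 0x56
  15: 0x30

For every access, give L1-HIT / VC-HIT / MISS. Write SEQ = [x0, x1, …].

SEQ = [MISS, L1-HIT, MISS, L1-HIT, MISS, VC-HIT, L1-HIT, L1-HIT, L1-HIT, L1-HIT, MISS, L1-HIT, L1-HIT, VC-HIT, MISS, VC-HIT]

  [0] addr=0xa9 blk=21 s=1: MISS | VC []
  [1] addr=0xab blk=21 s=1: L1-HIT | VC []
  [2] addr=0x6f blk=13 s=1: MISS | VC [21]
  [3] addr=0x68 blk=13 s=1: L1-HIT | VC [21]
  [4] addr=0x33 blk=6 s=2: MISS | VC [21]
  [5] addr=0xae blk=21 s=1: VC-HIT | VC [13]
  [6] addr=0x31 blk=6 s=2: L1-HIT | VC [13]
  [7] addr=0xac blk=21 s=1: L1-HIT | VC [13]
  [8] addr=0xab blk=21 s=1: L1-HIT | VC [13]
  [9] addr=0x33 blk=6 s=2: L1-HIT | VC [13]
  [10] addr=0x75 blk=14 s=2: MISS | VC [13, 6]
  [11] addr=0x76 blk=14 s=2: L1-HIT | VC [13, 6]
  [12] addr=0xa9 blk=21 s=1: L1-HIT | VC [13, 6]
  [13] addr=0x36 blk=6 s=2: VC-HIT | VC [13, 14]
  [14] addr=0x56 blk=10 s=2: MISS | VC [13, 14, 6]
  [15] addr=0x30 blk=6 s=2: VC-HIT | VC [13, 14, 10]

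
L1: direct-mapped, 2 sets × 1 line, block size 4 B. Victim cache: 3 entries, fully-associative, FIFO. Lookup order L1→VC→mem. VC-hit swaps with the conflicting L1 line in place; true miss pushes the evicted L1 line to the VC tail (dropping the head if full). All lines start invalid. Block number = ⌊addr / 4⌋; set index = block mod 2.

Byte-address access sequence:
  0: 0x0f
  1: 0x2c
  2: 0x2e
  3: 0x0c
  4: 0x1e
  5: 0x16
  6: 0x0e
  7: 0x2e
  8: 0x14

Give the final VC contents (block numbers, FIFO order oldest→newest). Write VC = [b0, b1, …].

0: 0xf (blk 3, set 1) → MISS  vc=[]
1: 0x2c (blk 11, set 1) → MISS  vc=[3]
2: 0x2e (blk 11, set 1) → L1-HIT  vc=[3]
3: 0xc (blk 3, set 1) → VC-HIT  vc=[11]
4: 0x1e (blk 7, set 1) → MISS  vc=[11, 3]
5: 0x16 (blk 5, set 1) → MISS  vc=[11, 3, 7]
6: 0xe (blk 3, set 1) → VC-HIT  vc=[11, 5, 7]
7: 0x2e (blk 11, set 1) → VC-HIT  vc=[3, 5, 7]
8: 0x14 (blk 5, set 1) → VC-HIT  vc=[3, 11, 7]

VC = [3, 11, 7]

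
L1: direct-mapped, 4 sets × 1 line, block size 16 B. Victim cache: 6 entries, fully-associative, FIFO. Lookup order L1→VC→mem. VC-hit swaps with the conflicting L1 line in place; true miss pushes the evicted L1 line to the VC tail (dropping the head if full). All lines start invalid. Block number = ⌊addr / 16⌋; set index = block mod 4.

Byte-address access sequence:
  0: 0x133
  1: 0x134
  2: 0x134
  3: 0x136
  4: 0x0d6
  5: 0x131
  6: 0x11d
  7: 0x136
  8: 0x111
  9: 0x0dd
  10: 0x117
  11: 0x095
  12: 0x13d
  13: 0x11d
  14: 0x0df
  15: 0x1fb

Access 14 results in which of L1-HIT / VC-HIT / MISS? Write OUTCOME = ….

OUTCOME = VC-HIT

#0 0x133→b19/s3 MISS; vc=[]
#1 0x134→b19/s3 L1-HIT; vc=[]
#2 0x134→b19/s3 L1-HIT; vc=[]
#3 0x136→b19/s3 L1-HIT; vc=[]
#4 0xd6→b13/s1 MISS; vc=[]
#5 0x131→b19/s3 L1-HIT; vc=[]
#6 0x11d→b17/s1 MISS; vc=[13]
#7 0x136→b19/s3 L1-HIT; vc=[13]
#8 0x111→b17/s1 L1-HIT; vc=[13]
#9 0xdd→b13/s1 VC-HIT; vc=[17]
#10 0x117→b17/s1 VC-HIT; vc=[13]
#11 0x95→b9/s1 MISS; vc=[13,17]
#12 0x13d→b19/s3 L1-HIT; vc=[13,17]
#13 0x11d→b17/s1 VC-HIT; vc=[13,9]
#14 0xdf→b13/s1 VC-HIT; vc=[17,9]
#15 0x1fb→b31/s3 MISS; vc=[17,9,19]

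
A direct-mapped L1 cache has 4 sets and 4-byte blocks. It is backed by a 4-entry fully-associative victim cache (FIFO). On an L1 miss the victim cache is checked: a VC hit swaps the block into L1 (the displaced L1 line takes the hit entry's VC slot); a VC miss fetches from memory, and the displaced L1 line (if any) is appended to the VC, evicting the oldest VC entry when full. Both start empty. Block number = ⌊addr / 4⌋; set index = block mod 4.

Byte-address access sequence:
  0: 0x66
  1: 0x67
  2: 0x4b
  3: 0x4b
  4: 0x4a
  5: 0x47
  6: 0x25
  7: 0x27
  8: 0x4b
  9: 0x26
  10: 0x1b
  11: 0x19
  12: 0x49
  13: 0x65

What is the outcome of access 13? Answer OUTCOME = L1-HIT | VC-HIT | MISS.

0: 0x66 (blk 25, set 1) → MISS  vc=[]
1: 0x67 (blk 25, set 1) → L1-HIT  vc=[]
2: 0x4b (blk 18, set 2) → MISS  vc=[]
3: 0x4b (blk 18, set 2) → L1-HIT  vc=[]
4: 0x4a (blk 18, set 2) → L1-HIT  vc=[]
5: 0x47 (blk 17, set 1) → MISS  vc=[25]
6: 0x25 (blk 9, set 1) → MISS  vc=[25, 17]
7: 0x27 (blk 9, set 1) → L1-HIT  vc=[25, 17]
8: 0x4b (blk 18, set 2) → L1-HIT  vc=[25, 17]
9: 0x26 (blk 9, set 1) → L1-HIT  vc=[25, 17]
10: 0x1b (blk 6, set 2) → MISS  vc=[25, 17, 18]
11: 0x19 (blk 6, set 2) → L1-HIT  vc=[25, 17, 18]
12: 0x49 (blk 18, set 2) → VC-HIT  vc=[25, 17, 6]
13: 0x65 (blk 25, set 1) → VC-HIT  vc=[9, 17, 6]

OUTCOME = VC-HIT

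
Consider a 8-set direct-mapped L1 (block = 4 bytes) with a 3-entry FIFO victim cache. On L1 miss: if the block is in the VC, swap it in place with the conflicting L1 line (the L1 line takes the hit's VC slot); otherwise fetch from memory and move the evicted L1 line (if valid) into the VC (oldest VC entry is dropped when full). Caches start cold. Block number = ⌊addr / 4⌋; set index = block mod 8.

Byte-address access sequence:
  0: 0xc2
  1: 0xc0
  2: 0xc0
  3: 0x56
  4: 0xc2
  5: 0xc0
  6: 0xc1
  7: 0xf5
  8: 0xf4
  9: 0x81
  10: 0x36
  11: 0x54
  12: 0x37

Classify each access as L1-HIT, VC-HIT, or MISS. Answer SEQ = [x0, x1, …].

  [0] addr=0xc2 blk=48 s=0: MISS | VC []
  [1] addr=0xc0 blk=48 s=0: L1-HIT | VC []
  [2] addr=0xc0 blk=48 s=0: L1-HIT | VC []
  [3] addr=0x56 blk=21 s=5: MISS | VC []
  [4] addr=0xc2 blk=48 s=0: L1-HIT | VC []
  [5] addr=0xc0 blk=48 s=0: L1-HIT | VC []
  [6] addr=0xc1 blk=48 s=0: L1-HIT | VC []
  [7] addr=0xf5 blk=61 s=5: MISS | VC [21]
  [8] addr=0xf4 blk=61 s=5: L1-HIT | VC [21]
  [9] addr=0x81 blk=32 s=0: MISS | VC [21, 48]
  [10] addr=0x36 blk=13 s=5: MISS | VC [21, 48, 61]
  [11] addr=0x54 blk=21 s=5: VC-HIT | VC [13, 48, 61]
  [12] addr=0x37 blk=13 s=5: VC-HIT | VC [21, 48, 61]

SEQ = [MISS, L1-HIT, L1-HIT, MISS, L1-HIT, L1-HIT, L1-HIT, MISS, L1-HIT, MISS, MISS, VC-HIT, VC-HIT]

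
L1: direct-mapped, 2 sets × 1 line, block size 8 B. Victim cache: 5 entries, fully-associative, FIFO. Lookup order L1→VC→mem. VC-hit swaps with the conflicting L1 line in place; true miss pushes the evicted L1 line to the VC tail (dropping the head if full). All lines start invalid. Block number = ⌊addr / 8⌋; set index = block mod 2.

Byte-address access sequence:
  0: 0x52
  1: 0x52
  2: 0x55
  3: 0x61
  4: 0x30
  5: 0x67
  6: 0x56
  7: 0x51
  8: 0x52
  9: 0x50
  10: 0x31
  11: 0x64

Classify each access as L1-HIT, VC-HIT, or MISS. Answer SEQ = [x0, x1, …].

  [0] addr=0x52 blk=10 s=0: MISS | VC []
  [1] addr=0x52 blk=10 s=0: L1-HIT | VC []
  [2] addr=0x55 blk=10 s=0: L1-HIT | VC []
  [3] addr=0x61 blk=12 s=0: MISS | VC [10]
  [4] addr=0x30 blk=6 s=0: MISS | VC [10, 12]
  [5] addr=0x67 blk=12 s=0: VC-HIT | VC [10, 6]
  [6] addr=0x56 blk=10 s=0: VC-HIT | VC [12, 6]
  [7] addr=0x51 blk=10 s=0: L1-HIT | VC [12, 6]
  [8] addr=0x52 blk=10 s=0: L1-HIT | VC [12, 6]
  [9] addr=0x50 blk=10 s=0: L1-HIT | VC [12, 6]
  [10] addr=0x31 blk=6 s=0: VC-HIT | VC [12, 10]
  [11] addr=0x64 blk=12 s=0: VC-HIT | VC [6, 10]

SEQ = [MISS, L1-HIT, L1-HIT, MISS, MISS, VC-HIT, VC-HIT, L1-HIT, L1-HIT, L1-HIT, VC-HIT, VC-HIT]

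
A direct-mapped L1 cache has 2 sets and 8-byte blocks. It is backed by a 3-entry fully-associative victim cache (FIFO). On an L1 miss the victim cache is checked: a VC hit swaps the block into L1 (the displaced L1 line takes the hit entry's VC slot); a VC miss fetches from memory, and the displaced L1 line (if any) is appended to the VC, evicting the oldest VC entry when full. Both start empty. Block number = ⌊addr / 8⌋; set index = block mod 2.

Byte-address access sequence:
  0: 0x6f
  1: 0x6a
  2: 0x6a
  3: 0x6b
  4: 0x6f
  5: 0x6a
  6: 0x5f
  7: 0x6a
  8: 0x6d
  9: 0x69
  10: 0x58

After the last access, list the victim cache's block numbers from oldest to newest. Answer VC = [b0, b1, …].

  [0] addr=0x6f blk=13 s=1: MISS | VC []
  [1] addr=0x6a blk=13 s=1: L1-HIT | VC []
  [2] addr=0x6a blk=13 s=1: L1-HIT | VC []
  [3] addr=0x6b blk=13 s=1: L1-HIT | VC []
  [4] addr=0x6f blk=13 s=1: L1-HIT | VC []
  [5] addr=0x6a blk=13 s=1: L1-HIT | VC []
  [6] addr=0x5f blk=11 s=1: MISS | VC [13]
  [7] addr=0x6a blk=13 s=1: VC-HIT | VC [11]
  [8] addr=0x6d blk=13 s=1: L1-HIT | VC [11]
  [9] addr=0x69 blk=13 s=1: L1-HIT | VC [11]
  [10] addr=0x58 blk=11 s=1: VC-HIT | VC [13]

VC = [13]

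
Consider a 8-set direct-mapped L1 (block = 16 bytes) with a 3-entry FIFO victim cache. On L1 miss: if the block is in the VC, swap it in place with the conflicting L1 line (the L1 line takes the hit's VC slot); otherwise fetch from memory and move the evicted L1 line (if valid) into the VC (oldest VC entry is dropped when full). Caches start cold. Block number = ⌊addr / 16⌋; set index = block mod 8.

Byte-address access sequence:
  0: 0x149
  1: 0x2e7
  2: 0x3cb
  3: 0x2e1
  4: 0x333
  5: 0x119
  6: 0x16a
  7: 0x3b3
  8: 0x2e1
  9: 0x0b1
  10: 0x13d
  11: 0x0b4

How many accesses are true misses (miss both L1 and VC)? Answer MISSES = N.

MISSES = 9

0: 0x149 (blk 20, set 4) → MISS  vc=[]
1: 0x2e7 (blk 46, set 6) → MISS  vc=[]
2: 0x3cb (blk 60, set 4) → MISS  vc=[20]
3: 0x2e1 (blk 46, set 6) → L1-HIT  vc=[20]
4: 0x333 (blk 51, set 3) → MISS  vc=[20]
5: 0x119 (blk 17, set 1) → MISS  vc=[20]
6: 0x16a (blk 22, set 6) → MISS  vc=[20, 46]
7: 0x3b3 (blk 59, set 3) → MISS  vc=[20, 46, 51]
8: 0x2e1 (blk 46, set 6) → VC-HIT  vc=[20, 22, 51]
9: 0xb1 (blk 11, set 3) → MISS  vc=[22, 51, 59]
10: 0x13d (blk 19, set 3) → MISS  vc=[51, 59, 11]
11: 0xb4 (blk 11, set 3) → VC-HIT  vc=[51, 59, 19]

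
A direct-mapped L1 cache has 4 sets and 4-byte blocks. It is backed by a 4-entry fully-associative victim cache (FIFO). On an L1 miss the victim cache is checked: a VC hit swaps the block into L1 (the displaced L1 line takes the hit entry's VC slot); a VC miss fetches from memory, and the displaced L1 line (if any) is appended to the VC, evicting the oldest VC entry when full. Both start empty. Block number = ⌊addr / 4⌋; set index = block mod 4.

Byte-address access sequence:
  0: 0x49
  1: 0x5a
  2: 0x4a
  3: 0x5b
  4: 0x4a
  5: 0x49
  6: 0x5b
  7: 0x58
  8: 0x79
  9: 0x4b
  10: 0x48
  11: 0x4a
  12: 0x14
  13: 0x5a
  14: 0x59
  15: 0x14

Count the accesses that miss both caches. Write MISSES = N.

0: 0x49 (blk 18, set 2) → MISS  vc=[]
1: 0x5a (blk 22, set 2) → MISS  vc=[18]
2: 0x4a (blk 18, set 2) → VC-HIT  vc=[22]
3: 0x5b (blk 22, set 2) → VC-HIT  vc=[18]
4: 0x4a (blk 18, set 2) → VC-HIT  vc=[22]
5: 0x49 (blk 18, set 2) → L1-HIT  vc=[22]
6: 0x5b (blk 22, set 2) → VC-HIT  vc=[18]
7: 0x58 (blk 22, set 2) → L1-HIT  vc=[18]
8: 0x79 (blk 30, set 2) → MISS  vc=[18, 22]
9: 0x4b (blk 18, set 2) → VC-HIT  vc=[30, 22]
10: 0x48 (blk 18, set 2) → L1-HIT  vc=[30, 22]
11: 0x4a (blk 18, set 2) → L1-HIT  vc=[30, 22]
12: 0x14 (blk 5, set 1) → MISS  vc=[30, 22]
13: 0x5a (blk 22, set 2) → VC-HIT  vc=[30, 18]
14: 0x59 (blk 22, set 2) → L1-HIT  vc=[30, 18]
15: 0x14 (blk 5, set 1) → L1-HIT  vc=[30, 18]

MISSES = 4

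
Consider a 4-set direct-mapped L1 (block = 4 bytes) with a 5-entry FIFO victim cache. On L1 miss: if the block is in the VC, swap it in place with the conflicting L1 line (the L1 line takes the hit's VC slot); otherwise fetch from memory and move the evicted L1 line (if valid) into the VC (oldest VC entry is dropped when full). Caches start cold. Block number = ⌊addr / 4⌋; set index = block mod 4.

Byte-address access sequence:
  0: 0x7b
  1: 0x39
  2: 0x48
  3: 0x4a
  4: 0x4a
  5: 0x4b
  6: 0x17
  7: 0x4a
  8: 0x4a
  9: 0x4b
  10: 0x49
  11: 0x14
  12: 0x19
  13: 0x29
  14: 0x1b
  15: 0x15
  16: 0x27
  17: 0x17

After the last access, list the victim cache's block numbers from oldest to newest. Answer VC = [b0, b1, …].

0: 0x7b (blk 30, set 2) → MISS  vc=[]
1: 0x39 (blk 14, set 2) → MISS  vc=[30]
2: 0x48 (blk 18, set 2) → MISS  vc=[30, 14]
3: 0x4a (blk 18, set 2) → L1-HIT  vc=[30, 14]
4: 0x4a (blk 18, set 2) → L1-HIT  vc=[30, 14]
5: 0x4b (blk 18, set 2) → L1-HIT  vc=[30, 14]
6: 0x17 (blk 5, set 1) → MISS  vc=[30, 14]
7: 0x4a (blk 18, set 2) → L1-HIT  vc=[30, 14]
8: 0x4a (blk 18, set 2) → L1-HIT  vc=[30, 14]
9: 0x4b (blk 18, set 2) → L1-HIT  vc=[30, 14]
10: 0x49 (blk 18, set 2) → L1-HIT  vc=[30, 14]
11: 0x14 (blk 5, set 1) → L1-HIT  vc=[30, 14]
12: 0x19 (blk 6, set 2) → MISS  vc=[30, 14, 18]
13: 0x29 (blk 10, set 2) → MISS  vc=[30, 14, 18, 6]
14: 0x1b (blk 6, set 2) → VC-HIT  vc=[30, 14, 18, 10]
15: 0x15 (blk 5, set 1) → L1-HIT  vc=[30, 14, 18, 10]
16: 0x27 (blk 9, set 1) → MISS  vc=[30, 14, 18, 10, 5]
17: 0x17 (blk 5, set 1) → VC-HIT  vc=[30, 14, 18, 10, 9]

VC = [30, 14, 18, 10, 9]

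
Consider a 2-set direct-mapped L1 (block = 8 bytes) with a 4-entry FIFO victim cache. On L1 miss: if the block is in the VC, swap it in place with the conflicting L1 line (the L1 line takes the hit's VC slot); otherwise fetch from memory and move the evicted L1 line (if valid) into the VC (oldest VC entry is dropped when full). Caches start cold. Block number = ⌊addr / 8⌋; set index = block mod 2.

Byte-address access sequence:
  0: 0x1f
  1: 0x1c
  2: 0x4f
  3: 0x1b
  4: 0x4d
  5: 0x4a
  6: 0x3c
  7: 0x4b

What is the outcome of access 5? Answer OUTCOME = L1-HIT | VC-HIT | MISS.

OUTCOME = L1-HIT

  [0] addr=0x1f blk=3 s=1: MISS | VC []
  [1] addr=0x1c blk=3 s=1: L1-HIT | VC []
  [2] addr=0x4f blk=9 s=1: MISS | VC [3]
  [3] addr=0x1b blk=3 s=1: VC-HIT | VC [9]
  [4] addr=0x4d blk=9 s=1: VC-HIT | VC [3]
  [5] addr=0x4a blk=9 s=1: L1-HIT | VC [3]
  [6] addr=0x3c blk=7 s=1: MISS | VC [3, 9]
  [7] addr=0x4b blk=9 s=1: VC-HIT | VC [3, 7]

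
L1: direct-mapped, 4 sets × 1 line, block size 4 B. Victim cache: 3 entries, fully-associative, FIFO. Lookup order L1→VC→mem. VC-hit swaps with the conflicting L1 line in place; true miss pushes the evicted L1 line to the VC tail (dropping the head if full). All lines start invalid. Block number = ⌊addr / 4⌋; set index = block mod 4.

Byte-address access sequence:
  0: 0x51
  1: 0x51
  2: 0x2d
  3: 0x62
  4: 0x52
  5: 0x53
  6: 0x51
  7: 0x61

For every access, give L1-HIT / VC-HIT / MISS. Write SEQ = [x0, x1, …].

SEQ = [MISS, L1-HIT, MISS, MISS, VC-HIT, L1-HIT, L1-HIT, VC-HIT]

  [0] addr=0x51 blk=20 s=0: MISS | VC []
  [1] addr=0x51 blk=20 s=0: L1-HIT | VC []
  [2] addr=0x2d blk=11 s=3: MISS | VC []
  [3] addr=0x62 blk=24 s=0: MISS | VC [20]
  [4] addr=0x52 blk=20 s=0: VC-HIT | VC [24]
  [5] addr=0x53 blk=20 s=0: L1-HIT | VC [24]
  [6] addr=0x51 blk=20 s=0: L1-HIT | VC [24]
  [7] addr=0x61 blk=24 s=0: VC-HIT | VC [20]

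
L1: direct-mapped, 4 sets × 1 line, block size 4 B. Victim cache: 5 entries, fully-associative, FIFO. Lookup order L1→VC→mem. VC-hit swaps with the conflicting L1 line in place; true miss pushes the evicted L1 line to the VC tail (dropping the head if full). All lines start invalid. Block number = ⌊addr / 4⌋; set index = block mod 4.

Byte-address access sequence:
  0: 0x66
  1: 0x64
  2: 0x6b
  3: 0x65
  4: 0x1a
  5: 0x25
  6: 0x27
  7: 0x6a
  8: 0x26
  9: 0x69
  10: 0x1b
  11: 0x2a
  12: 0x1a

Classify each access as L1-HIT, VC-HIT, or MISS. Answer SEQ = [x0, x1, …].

SEQ = [MISS, L1-HIT, MISS, L1-HIT, MISS, MISS, L1-HIT, VC-HIT, L1-HIT, L1-HIT, VC-HIT, MISS, VC-HIT]

  [0] addr=0x66 blk=25 s=1: MISS | VC []
  [1] addr=0x64 blk=25 s=1: L1-HIT | VC []
  [2] addr=0x6b blk=26 s=2: MISS | VC []
  [3] addr=0x65 blk=25 s=1: L1-HIT | VC []
  [4] addr=0x1a blk=6 s=2: MISS | VC [26]
  [5] addr=0x25 blk=9 s=1: MISS | VC [26, 25]
  [6] addr=0x27 blk=9 s=1: L1-HIT | VC [26, 25]
  [7] addr=0x6a blk=26 s=2: VC-HIT | VC [6, 25]
  [8] addr=0x26 blk=9 s=1: L1-HIT | VC [6, 25]
  [9] addr=0x69 blk=26 s=2: L1-HIT | VC [6, 25]
  [10] addr=0x1b blk=6 s=2: VC-HIT | VC [26, 25]
  [11] addr=0x2a blk=10 s=2: MISS | VC [26, 25, 6]
  [12] addr=0x1a blk=6 s=2: VC-HIT | VC [26, 25, 10]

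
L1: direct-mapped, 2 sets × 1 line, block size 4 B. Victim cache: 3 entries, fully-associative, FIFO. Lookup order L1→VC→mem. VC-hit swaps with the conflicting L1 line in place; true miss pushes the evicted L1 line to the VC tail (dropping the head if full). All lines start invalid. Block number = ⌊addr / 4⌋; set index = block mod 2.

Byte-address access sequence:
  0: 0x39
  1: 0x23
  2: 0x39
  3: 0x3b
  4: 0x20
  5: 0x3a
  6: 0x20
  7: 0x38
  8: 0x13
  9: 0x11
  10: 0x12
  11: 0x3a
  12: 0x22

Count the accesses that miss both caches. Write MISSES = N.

MISSES = 3

  [0] addr=0x39 blk=14 s=0: MISS | VC []
  [1] addr=0x23 blk=8 s=0: MISS | VC [14]
  [2] addr=0x39 blk=14 s=0: VC-HIT | VC [8]
  [3] addr=0x3b blk=14 s=0: L1-HIT | VC [8]
  [4] addr=0x20 blk=8 s=0: VC-HIT | VC [14]
  [5] addr=0x3a blk=14 s=0: VC-HIT | VC [8]
  [6] addr=0x20 blk=8 s=0: VC-HIT | VC [14]
  [7] addr=0x38 blk=14 s=0: VC-HIT | VC [8]
  [8] addr=0x13 blk=4 s=0: MISS | VC [8, 14]
  [9] addr=0x11 blk=4 s=0: L1-HIT | VC [8, 14]
  [10] addr=0x12 blk=4 s=0: L1-HIT | VC [8, 14]
  [11] addr=0x3a blk=14 s=0: VC-HIT | VC [8, 4]
  [12] addr=0x22 blk=8 s=0: VC-HIT | VC [14, 4]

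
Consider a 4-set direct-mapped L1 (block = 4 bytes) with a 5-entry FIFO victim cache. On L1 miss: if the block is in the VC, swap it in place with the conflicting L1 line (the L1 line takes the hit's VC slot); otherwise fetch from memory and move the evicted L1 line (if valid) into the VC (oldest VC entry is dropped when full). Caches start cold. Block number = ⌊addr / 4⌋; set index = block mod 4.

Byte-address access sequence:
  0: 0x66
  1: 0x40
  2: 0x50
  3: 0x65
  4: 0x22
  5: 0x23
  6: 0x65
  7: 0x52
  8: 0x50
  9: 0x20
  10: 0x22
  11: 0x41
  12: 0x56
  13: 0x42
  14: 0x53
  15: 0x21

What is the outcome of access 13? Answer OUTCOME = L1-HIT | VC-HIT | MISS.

#0 0x66→b25/s1 MISS; vc=[]
#1 0x40→b16/s0 MISS; vc=[]
#2 0x50→b20/s0 MISS; vc=[16]
#3 0x65→b25/s1 L1-HIT; vc=[16]
#4 0x22→b8/s0 MISS; vc=[16,20]
#5 0x23→b8/s0 L1-HIT; vc=[16,20]
#6 0x65→b25/s1 L1-HIT; vc=[16,20]
#7 0x52→b20/s0 VC-HIT; vc=[16,8]
#8 0x50→b20/s0 L1-HIT; vc=[16,8]
#9 0x20→b8/s0 VC-HIT; vc=[16,20]
#10 0x22→b8/s0 L1-HIT; vc=[16,20]
#11 0x41→b16/s0 VC-HIT; vc=[8,20]
#12 0x56→b21/s1 MISS; vc=[8,20,25]
#13 0x42→b16/s0 L1-HIT; vc=[8,20,25]
#14 0x53→b20/s0 VC-HIT; vc=[8,16,25]
#15 0x21→b8/s0 VC-HIT; vc=[20,16,25]

OUTCOME = L1-HIT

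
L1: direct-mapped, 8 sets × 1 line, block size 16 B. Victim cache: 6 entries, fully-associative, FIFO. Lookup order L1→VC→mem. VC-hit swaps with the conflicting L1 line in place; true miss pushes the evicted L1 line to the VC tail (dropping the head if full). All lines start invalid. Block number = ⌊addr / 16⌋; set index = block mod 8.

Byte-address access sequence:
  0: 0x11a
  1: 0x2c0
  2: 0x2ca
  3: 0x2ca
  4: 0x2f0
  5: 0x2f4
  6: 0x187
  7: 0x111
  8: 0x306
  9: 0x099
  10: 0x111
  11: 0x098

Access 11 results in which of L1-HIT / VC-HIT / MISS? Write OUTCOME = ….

OUTCOME = VC-HIT

#0 0x11a→b17/s1 MISS; vc=[]
#1 0x2c0→b44/s4 MISS; vc=[]
#2 0x2ca→b44/s4 L1-HIT; vc=[]
#3 0x2ca→b44/s4 L1-HIT; vc=[]
#4 0x2f0→b47/s7 MISS; vc=[]
#5 0x2f4→b47/s7 L1-HIT; vc=[]
#6 0x187→b24/s0 MISS; vc=[]
#7 0x111→b17/s1 L1-HIT; vc=[]
#8 0x306→b48/s0 MISS; vc=[24]
#9 0x99→b9/s1 MISS; vc=[24,17]
#10 0x111→b17/s1 VC-HIT; vc=[24,9]
#11 0x98→b9/s1 VC-HIT; vc=[24,17]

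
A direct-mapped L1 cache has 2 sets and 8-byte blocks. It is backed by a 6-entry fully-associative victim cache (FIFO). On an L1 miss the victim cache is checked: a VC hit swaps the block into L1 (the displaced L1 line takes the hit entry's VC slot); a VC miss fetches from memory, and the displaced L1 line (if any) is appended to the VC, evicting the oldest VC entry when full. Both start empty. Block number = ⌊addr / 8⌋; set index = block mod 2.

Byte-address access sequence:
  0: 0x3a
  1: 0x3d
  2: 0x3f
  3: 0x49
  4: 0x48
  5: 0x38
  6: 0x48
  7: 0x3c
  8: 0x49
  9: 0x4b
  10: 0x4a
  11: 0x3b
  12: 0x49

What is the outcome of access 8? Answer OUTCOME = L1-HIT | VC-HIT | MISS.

OUTCOME = VC-HIT

0: 0x3a (blk 7, set 1) → MISS  vc=[]
1: 0x3d (blk 7, set 1) → L1-HIT  vc=[]
2: 0x3f (blk 7, set 1) → L1-HIT  vc=[]
3: 0x49 (blk 9, set 1) → MISS  vc=[7]
4: 0x48 (blk 9, set 1) → L1-HIT  vc=[7]
5: 0x38 (blk 7, set 1) → VC-HIT  vc=[9]
6: 0x48 (blk 9, set 1) → VC-HIT  vc=[7]
7: 0x3c (blk 7, set 1) → VC-HIT  vc=[9]
8: 0x49 (blk 9, set 1) → VC-HIT  vc=[7]
9: 0x4b (blk 9, set 1) → L1-HIT  vc=[7]
10: 0x4a (blk 9, set 1) → L1-HIT  vc=[7]
11: 0x3b (blk 7, set 1) → VC-HIT  vc=[9]
12: 0x49 (blk 9, set 1) → VC-HIT  vc=[7]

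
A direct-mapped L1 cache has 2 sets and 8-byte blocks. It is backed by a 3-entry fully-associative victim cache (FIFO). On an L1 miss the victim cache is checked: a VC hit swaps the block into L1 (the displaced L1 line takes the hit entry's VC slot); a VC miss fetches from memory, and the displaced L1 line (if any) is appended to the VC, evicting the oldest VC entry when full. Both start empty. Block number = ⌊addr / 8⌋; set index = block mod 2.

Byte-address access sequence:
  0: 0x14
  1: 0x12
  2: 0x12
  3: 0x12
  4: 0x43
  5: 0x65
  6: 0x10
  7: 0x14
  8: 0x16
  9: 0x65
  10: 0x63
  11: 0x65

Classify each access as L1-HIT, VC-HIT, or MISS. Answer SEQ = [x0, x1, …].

#0 0x14→b2/s0 MISS; vc=[]
#1 0x12→b2/s0 L1-HIT; vc=[]
#2 0x12→b2/s0 L1-HIT; vc=[]
#3 0x12→b2/s0 L1-HIT; vc=[]
#4 0x43→b8/s0 MISS; vc=[2]
#5 0x65→b12/s0 MISS; vc=[2,8]
#6 0x10→b2/s0 VC-HIT; vc=[12,8]
#7 0x14→b2/s0 L1-HIT; vc=[12,8]
#8 0x16→b2/s0 L1-HIT; vc=[12,8]
#9 0x65→b12/s0 VC-HIT; vc=[2,8]
#10 0x63→b12/s0 L1-HIT; vc=[2,8]
#11 0x65→b12/s0 L1-HIT; vc=[2,8]

SEQ = [MISS, L1-HIT, L1-HIT, L1-HIT, MISS, MISS, VC-HIT, L1-HIT, L1-HIT, VC-HIT, L1-HIT, L1-HIT]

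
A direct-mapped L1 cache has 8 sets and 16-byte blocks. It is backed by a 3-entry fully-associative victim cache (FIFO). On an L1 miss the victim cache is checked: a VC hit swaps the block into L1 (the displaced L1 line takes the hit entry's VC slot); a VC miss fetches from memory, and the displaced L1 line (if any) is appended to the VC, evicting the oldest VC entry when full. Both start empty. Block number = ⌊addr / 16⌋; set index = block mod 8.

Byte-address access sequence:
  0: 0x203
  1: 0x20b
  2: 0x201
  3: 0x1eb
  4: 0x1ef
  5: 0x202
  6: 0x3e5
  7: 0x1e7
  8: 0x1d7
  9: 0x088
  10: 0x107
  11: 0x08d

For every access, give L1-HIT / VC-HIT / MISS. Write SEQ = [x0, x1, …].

0: 0x203 (blk 32, set 0) → MISS  vc=[]
1: 0x20b (blk 32, set 0) → L1-HIT  vc=[]
2: 0x201 (blk 32, set 0) → L1-HIT  vc=[]
3: 0x1eb (blk 30, set 6) → MISS  vc=[]
4: 0x1ef (blk 30, set 6) → L1-HIT  vc=[]
5: 0x202 (blk 32, set 0) → L1-HIT  vc=[]
6: 0x3e5 (blk 62, set 6) → MISS  vc=[30]
7: 0x1e7 (blk 30, set 6) → VC-HIT  vc=[62]
8: 0x1d7 (blk 29, set 5) → MISS  vc=[62]
9: 0x88 (blk 8, set 0) → MISS  vc=[62, 32]
10: 0x107 (blk 16, set 0) → MISS  vc=[62, 32, 8]
11: 0x8d (blk 8, set 0) → VC-HIT  vc=[62, 32, 16]

SEQ = [MISS, L1-HIT, L1-HIT, MISS, L1-HIT, L1-HIT, MISS, VC-HIT, MISS, MISS, MISS, VC-HIT]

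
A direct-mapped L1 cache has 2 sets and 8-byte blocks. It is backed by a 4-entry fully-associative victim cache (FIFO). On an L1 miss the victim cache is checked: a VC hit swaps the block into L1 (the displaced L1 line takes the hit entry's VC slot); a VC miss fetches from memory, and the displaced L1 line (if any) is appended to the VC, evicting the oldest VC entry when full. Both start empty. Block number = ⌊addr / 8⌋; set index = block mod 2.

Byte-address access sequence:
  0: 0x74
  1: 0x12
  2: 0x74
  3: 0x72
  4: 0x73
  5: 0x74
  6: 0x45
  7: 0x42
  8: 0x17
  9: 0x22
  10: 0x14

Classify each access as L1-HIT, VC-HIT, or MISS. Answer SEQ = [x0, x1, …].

SEQ = [MISS, MISS, VC-HIT, L1-HIT, L1-HIT, L1-HIT, MISS, L1-HIT, VC-HIT, MISS, VC-HIT]

  [0] addr=0x74 blk=14 s=0: MISS | VC []
  [1] addr=0x12 blk=2 s=0: MISS | VC [14]
  [2] addr=0x74 blk=14 s=0: VC-HIT | VC [2]
  [3] addr=0x72 blk=14 s=0: L1-HIT | VC [2]
  [4] addr=0x73 blk=14 s=0: L1-HIT | VC [2]
  [5] addr=0x74 blk=14 s=0: L1-HIT | VC [2]
  [6] addr=0x45 blk=8 s=0: MISS | VC [2, 14]
  [7] addr=0x42 blk=8 s=0: L1-HIT | VC [2, 14]
  [8] addr=0x17 blk=2 s=0: VC-HIT | VC [8, 14]
  [9] addr=0x22 blk=4 s=0: MISS | VC [8, 14, 2]
  [10] addr=0x14 blk=2 s=0: VC-HIT | VC [8, 14, 4]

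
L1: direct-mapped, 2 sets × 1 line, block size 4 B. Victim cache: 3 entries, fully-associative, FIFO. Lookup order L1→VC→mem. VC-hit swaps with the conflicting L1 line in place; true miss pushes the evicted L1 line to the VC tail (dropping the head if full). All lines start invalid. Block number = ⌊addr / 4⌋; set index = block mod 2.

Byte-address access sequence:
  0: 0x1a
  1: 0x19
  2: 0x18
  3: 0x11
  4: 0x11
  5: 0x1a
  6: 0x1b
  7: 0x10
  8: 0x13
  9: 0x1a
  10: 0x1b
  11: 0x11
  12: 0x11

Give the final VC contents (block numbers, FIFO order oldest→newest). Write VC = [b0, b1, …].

0: 0x1a (blk 6, set 0) → MISS  vc=[]
1: 0x19 (blk 6, set 0) → L1-HIT  vc=[]
2: 0x18 (blk 6, set 0) → L1-HIT  vc=[]
3: 0x11 (blk 4, set 0) → MISS  vc=[6]
4: 0x11 (blk 4, set 0) → L1-HIT  vc=[6]
5: 0x1a (blk 6, set 0) → VC-HIT  vc=[4]
6: 0x1b (blk 6, set 0) → L1-HIT  vc=[4]
7: 0x10 (blk 4, set 0) → VC-HIT  vc=[6]
8: 0x13 (blk 4, set 0) → L1-HIT  vc=[6]
9: 0x1a (blk 6, set 0) → VC-HIT  vc=[4]
10: 0x1b (blk 6, set 0) → L1-HIT  vc=[4]
11: 0x11 (blk 4, set 0) → VC-HIT  vc=[6]
12: 0x11 (blk 4, set 0) → L1-HIT  vc=[6]

VC = [6]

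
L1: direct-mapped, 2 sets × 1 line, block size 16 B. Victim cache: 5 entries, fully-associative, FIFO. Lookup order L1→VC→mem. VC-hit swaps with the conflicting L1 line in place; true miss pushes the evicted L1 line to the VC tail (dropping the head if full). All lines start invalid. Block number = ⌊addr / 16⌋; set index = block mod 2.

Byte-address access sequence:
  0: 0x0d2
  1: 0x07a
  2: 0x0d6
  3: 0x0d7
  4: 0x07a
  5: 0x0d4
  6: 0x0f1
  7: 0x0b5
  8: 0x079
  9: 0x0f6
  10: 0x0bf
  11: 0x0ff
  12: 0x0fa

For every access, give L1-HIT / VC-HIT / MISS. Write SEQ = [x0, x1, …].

  [0] addr=0xd2 blk=13 s=1: MISS | VC []
  [1] addr=0x7a blk=7 s=1: MISS | VC [13]
  [2] addr=0xd6 blk=13 s=1: VC-HIT | VC [7]
  [3] addr=0xd7 blk=13 s=1: L1-HIT | VC [7]
  [4] addr=0x7a blk=7 s=1: VC-HIT | VC [13]
  [5] addr=0xd4 blk=13 s=1: VC-HIT | VC [7]
  [6] addr=0xf1 blk=15 s=1: MISS | VC [7, 13]
  [7] addr=0xb5 blk=11 s=1: MISS | VC [7, 13, 15]
  [8] addr=0x79 blk=7 s=1: VC-HIT | VC [11, 13, 15]
  [9] addr=0xf6 blk=15 s=1: VC-HIT | VC [11, 13, 7]
  [10] addr=0xbf blk=11 s=1: VC-HIT | VC [15, 13, 7]
  [11] addr=0xff blk=15 s=1: VC-HIT | VC [11, 13, 7]
  [12] addr=0xfa blk=15 s=1: L1-HIT | VC [11, 13, 7]

SEQ = [MISS, MISS, VC-HIT, L1-HIT, VC-HIT, VC-HIT, MISS, MISS, VC-HIT, VC-HIT, VC-HIT, VC-HIT, L1-HIT]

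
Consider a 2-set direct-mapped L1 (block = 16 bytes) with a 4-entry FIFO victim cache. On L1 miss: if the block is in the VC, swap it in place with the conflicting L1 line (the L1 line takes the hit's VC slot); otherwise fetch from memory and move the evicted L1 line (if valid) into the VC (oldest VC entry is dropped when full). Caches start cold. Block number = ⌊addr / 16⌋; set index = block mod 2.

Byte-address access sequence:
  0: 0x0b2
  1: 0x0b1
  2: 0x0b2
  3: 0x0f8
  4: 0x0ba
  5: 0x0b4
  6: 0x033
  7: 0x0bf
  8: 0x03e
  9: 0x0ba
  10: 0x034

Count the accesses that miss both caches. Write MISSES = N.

MISSES = 3

  [0] addr=0xb2 blk=11 s=1: MISS | VC []
  [1] addr=0xb1 blk=11 s=1: L1-HIT | VC []
  [2] addr=0xb2 blk=11 s=1: L1-HIT | VC []
  [3] addr=0xf8 blk=15 s=1: MISS | VC [11]
  [4] addr=0xba blk=11 s=1: VC-HIT | VC [15]
  [5] addr=0xb4 blk=11 s=1: L1-HIT | VC [15]
  [6] addr=0x33 blk=3 s=1: MISS | VC [15, 11]
  [7] addr=0xbf blk=11 s=1: VC-HIT | VC [15, 3]
  [8] addr=0x3e blk=3 s=1: VC-HIT | VC [15, 11]
  [9] addr=0xba blk=11 s=1: VC-HIT | VC [15, 3]
  [10] addr=0x34 blk=3 s=1: VC-HIT | VC [15, 11]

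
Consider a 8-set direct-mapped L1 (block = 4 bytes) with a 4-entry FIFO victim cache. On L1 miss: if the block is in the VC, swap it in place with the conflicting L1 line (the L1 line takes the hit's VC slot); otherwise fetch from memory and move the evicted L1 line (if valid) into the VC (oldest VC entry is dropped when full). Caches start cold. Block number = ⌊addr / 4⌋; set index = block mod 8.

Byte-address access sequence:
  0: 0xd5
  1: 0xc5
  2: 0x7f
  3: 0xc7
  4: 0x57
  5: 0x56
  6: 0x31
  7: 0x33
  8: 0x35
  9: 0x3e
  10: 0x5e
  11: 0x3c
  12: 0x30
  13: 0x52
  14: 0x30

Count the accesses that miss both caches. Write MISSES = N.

#0 0xd5→b53/s5 MISS; vc=[]
#1 0xc5→b49/s1 MISS; vc=[]
#2 0x7f→b31/s7 MISS; vc=[]
#3 0xc7→b49/s1 L1-HIT; vc=[]
#4 0x57→b21/s5 MISS; vc=[53]
#5 0x56→b21/s5 L1-HIT; vc=[53]
#6 0x31→b12/s4 MISS; vc=[53]
#7 0x33→b12/s4 L1-HIT; vc=[53]
#8 0x35→b13/s5 MISS; vc=[53,21]
#9 0x3e→b15/s7 MISS; vc=[53,21,31]
#10 0x5e→b23/s7 MISS; vc=[53,21,31,15]
#11 0x3c→b15/s7 VC-HIT; vc=[53,21,31,23]
#12 0x30→b12/s4 L1-HIT; vc=[53,21,31,23]
#13 0x52→b20/s4 MISS; vc=[21,31,23,12]
#14 0x30→b12/s4 VC-HIT; vc=[21,31,23,20]

MISSES = 9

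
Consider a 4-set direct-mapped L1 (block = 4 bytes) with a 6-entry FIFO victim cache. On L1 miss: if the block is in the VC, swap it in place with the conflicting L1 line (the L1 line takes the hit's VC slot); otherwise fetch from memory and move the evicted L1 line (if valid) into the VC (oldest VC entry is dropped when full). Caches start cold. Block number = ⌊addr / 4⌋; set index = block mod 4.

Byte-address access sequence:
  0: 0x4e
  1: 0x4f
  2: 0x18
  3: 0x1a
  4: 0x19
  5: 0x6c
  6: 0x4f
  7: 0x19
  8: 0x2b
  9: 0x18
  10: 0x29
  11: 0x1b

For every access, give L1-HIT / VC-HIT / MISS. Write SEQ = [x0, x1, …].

SEQ = [MISS, L1-HIT, MISS, L1-HIT, L1-HIT, MISS, VC-HIT, L1-HIT, MISS, VC-HIT, VC-HIT, VC-HIT]

  [0] addr=0x4e blk=19 s=3: MISS | VC []
  [1] addr=0x4f blk=19 s=3: L1-HIT | VC []
  [2] addr=0x18 blk=6 s=2: MISS | VC []
  [3] addr=0x1a blk=6 s=2: L1-HIT | VC []
  [4] addr=0x19 blk=6 s=2: L1-HIT | VC []
  [5] addr=0x6c blk=27 s=3: MISS | VC [19]
  [6] addr=0x4f blk=19 s=3: VC-HIT | VC [27]
  [7] addr=0x19 blk=6 s=2: L1-HIT | VC [27]
  [8] addr=0x2b blk=10 s=2: MISS | VC [27, 6]
  [9] addr=0x18 blk=6 s=2: VC-HIT | VC [27, 10]
  [10] addr=0x29 blk=10 s=2: VC-HIT | VC [27, 6]
  [11] addr=0x1b blk=6 s=2: VC-HIT | VC [27, 10]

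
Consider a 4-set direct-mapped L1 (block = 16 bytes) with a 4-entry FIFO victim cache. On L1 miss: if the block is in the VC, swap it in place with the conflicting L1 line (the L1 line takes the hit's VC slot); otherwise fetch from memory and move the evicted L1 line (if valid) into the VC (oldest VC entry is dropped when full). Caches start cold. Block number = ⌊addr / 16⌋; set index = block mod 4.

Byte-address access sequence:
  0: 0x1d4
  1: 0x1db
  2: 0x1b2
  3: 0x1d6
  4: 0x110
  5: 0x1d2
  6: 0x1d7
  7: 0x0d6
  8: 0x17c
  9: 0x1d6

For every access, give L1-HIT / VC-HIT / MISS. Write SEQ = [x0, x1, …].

#0 0x1d4→b29/s1 MISS; vc=[]
#1 0x1db→b29/s1 L1-HIT; vc=[]
#2 0x1b2→b27/s3 MISS; vc=[]
#3 0x1d6→b29/s1 L1-HIT; vc=[]
#4 0x110→b17/s1 MISS; vc=[29]
#5 0x1d2→b29/s1 VC-HIT; vc=[17]
#6 0x1d7→b29/s1 L1-HIT; vc=[17]
#7 0xd6→b13/s1 MISS; vc=[17,29]
#8 0x17c→b23/s3 MISS; vc=[17,29,27]
#9 0x1d6→b29/s1 VC-HIT; vc=[17,13,27]

SEQ = [MISS, L1-HIT, MISS, L1-HIT, MISS, VC-HIT, L1-HIT, MISS, MISS, VC-HIT]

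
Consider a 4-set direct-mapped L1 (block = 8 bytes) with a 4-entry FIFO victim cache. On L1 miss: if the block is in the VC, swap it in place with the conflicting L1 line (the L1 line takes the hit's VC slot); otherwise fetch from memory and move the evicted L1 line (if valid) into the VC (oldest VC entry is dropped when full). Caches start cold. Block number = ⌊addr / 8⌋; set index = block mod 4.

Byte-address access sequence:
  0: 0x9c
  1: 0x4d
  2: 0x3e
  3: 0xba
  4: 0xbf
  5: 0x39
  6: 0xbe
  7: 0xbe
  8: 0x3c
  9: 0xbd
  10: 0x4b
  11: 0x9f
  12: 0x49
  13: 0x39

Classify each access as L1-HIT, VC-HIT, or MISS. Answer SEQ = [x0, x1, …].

#0 0x9c→b19/s3 MISS; vc=[]
#1 0x4d→b9/s1 MISS; vc=[]
#2 0x3e→b7/s3 MISS; vc=[19]
#3 0xba→b23/s3 MISS; vc=[19,7]
#4 0xbf→b23/s3 L1-HIT; vc=[19,7]
#5 0x39→b7/s3 VC-HIT; vc=[19,23]
#6 0xbe→b23/s3 VC-HIT; vc=[19,7]
#7 0xbe→b23/s3 L1-HIT; vc=[19,7]
#8 0x3c→b7/s3 VC-HIT; vc=[19,23]
#9 0xbd→b23/s3 VC-HIT; vc=[19,7]
#10 0x4b→b9/s1 L1-HIT; vc=[19,7]
#11 0x9f→b19/s3 VC-HIT; vc=[23,7]
#12 0x49→b9/s1 L1-HIT; vc=[23,7]
#13 0x39→b7/s3 VC-HIT; vc=[23,19]

SEQ = [MISS, MISS, MISS, MISS, L1-HIT, VC-HIT, VC-HIT, L1-HIT, VC-HIT, VC-HIT, L1-HIT, VC-HIT, L1-HIT, VC-HIT]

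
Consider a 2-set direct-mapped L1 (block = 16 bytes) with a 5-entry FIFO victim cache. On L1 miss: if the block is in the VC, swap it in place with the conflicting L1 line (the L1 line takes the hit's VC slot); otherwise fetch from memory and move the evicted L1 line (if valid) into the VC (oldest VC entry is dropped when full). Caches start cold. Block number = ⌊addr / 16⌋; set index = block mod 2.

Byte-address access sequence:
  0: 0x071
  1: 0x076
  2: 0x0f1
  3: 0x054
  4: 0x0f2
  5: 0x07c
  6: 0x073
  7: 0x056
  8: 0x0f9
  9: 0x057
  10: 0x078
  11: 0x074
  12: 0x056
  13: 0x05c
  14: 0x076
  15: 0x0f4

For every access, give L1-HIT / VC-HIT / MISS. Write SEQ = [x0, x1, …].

SEQ = [MISS, L1-HIT, MISS, MISS, VC-HIT, VC-HIT, L1-HIT, VC-HIT, VC-HIT, VC-HIT, VC-HIT, L1-HIT, VC-HIT, L1-HIT, VC-HIT, VC-HIT]

  [0] addr=0x71 blk=7 s=1: MISS | VC []
  [1] addr=0x76 blk=7 s=1: L1-HIT | VC []
  [2] addr=0xf1 blk=15 s=1: MISS | VC [7]
  [3] addr=0x54 blk=5 s=1: MISS | VC [7, 15]
  [4] addr=0xf2 blk=15 s=1: VC-HIT | VC [7, 5]
  [5] addr=0x7c blk=7 s=1: VC-HIT | VC [15, 5]
  [6] addr=0x73 blk=7 s=1: L1-HIT | VC [15, 5]
  [7] addr=0x56 blk=5 s=1: VC-HIT | VC [15, 7]
  [8] addr=0xf9 blk=15 s=1: VC-HIT | VC [5, 7]
  [9] addr=0x57 blk=5 s=1: VC-HIT | VC [15, 7]
  [10] addr=0x78 blk=7 s=1: VC-HIT | VC [15, 5]
  [11] addr=0x74 blk=7 s=1: L1-HIT | VC [15, 5]
  [12] addr=0x56 blk=5 s=1: VC-HIT | VC [15, 7]
  [13] addr=0x5c blk=5 s=1: L1-HIT | VC [15, 7]
  [14] addr=0x76 blk=7 s=1: VC-HIT | VC [15, 5]
  [15] addr=0xf4 blk=15 s=1: VC-HIT | VC [7, 5]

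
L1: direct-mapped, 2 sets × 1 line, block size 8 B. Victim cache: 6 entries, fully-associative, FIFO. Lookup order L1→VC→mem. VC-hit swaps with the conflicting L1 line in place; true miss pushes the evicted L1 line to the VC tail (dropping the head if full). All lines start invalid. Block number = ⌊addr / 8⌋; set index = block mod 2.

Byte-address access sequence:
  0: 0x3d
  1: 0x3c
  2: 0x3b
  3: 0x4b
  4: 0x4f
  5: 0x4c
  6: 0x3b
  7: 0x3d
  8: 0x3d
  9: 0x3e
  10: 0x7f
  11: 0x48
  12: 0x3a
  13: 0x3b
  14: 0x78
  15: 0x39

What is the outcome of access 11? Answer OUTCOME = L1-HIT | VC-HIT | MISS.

OUTCOME = VC-HIT

  [0] addr=0x3d blk=7 s=1: MISS | VC []
  [1] addr=0x3c blk=7 s=1: L1-HIT | VC []
  [2] addr=0x3b blk=7 s=1: L1-HIT | VC []
  [3] addr=0x4b blk=9 s=1: MISS | VC [7]
  [4] addr=0x4f blk=9 s=1: L1-HIT | VC [7]
  [5] addr=0x4c blk=9 s=1: L1-HIT | VC [7]
  [6] addr=0x3b blk=7 s=1: VC-HIT | VC [9]
  [7] addr=0x3d blk=7 s=1: L1-HIT | VC [9]
  [8] addr=0x3d blk=7 s=1: L1-HIT | VC [9]
  [9] addr=0x3e blk=7 s=1: L1-HIT | VC [9]
  [10] addr=0x7f blk=15 s=1: MISS | VC [9, 7]
  [11] addr=0x48 blk=9 s=1: VC-HIT | VC [15, 7]
  [12] addr=0x3a blk=7 s=1: VC-HIT | VC [15, 9]
  [13] addr=0x3b blk=7 s=1: L1-HIT | VC [15, 9]
  [14] addr=0x78 blk=15 s=1: VC-HIT | VC [7, 9]
  [15] addr=0x39 blk=7 s=1: VC-HIT | VC [15, 9]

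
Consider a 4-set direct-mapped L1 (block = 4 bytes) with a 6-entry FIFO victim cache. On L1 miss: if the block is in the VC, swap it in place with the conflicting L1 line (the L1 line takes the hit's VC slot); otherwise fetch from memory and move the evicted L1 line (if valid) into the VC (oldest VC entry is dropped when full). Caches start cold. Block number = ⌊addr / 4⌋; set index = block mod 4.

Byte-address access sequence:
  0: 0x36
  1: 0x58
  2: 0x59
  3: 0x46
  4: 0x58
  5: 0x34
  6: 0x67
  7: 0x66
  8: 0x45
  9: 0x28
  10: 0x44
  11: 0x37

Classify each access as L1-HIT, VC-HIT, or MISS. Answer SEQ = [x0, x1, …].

SEQ = [MISS, MISS, L1-HIT, MISS, L1-HIT, VC-HIT, MISS, L1-HIT, VC-HIT, MISS, L1-HIT, VC-HIT]

0: 0x36 (blk 13, set 1) → MISS  vc=[]
1: 0x58 (blk 22, set 2) → MISS  vc=[]
2: 0x59 (blk 22, set 2) → L1-HIT  vc=[]
3: 0x46 (blk 17, set 1) → MISS  vc=[13]
4: 0x58 (blk 22, set 2) → L1-HIT  vc=[13]
5: 0x34 (blk 13, set 1) → VC-HIT  vc=[17]
6: 0x67 (blk 25, set 1) → MISS  vc=[17, 13]
7: 0x66 (blk 25, set 1) → L1-HIT  vc=[17, 13]
8: 0x45 (blk 17, set 1) → VC-HIT  vc=[25, 13]
9: 0x28 (blk 10, set 2) → MISS  vc=[25, 13, 22]
10: 0x44 (blk 17, set 1) → L1-HIT  vc=[25, 13, 22]
11: 0x37 (blk 13, set 1) → VC-HIT  vc=[25, 17, 22]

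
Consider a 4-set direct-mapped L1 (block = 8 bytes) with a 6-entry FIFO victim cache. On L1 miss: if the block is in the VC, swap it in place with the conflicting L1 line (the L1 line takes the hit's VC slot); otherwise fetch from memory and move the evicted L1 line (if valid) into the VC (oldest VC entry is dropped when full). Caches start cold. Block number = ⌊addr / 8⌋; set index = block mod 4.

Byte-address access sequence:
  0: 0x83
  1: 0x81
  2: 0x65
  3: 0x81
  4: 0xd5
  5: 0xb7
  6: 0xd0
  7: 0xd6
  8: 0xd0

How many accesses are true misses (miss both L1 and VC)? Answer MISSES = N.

0: 0x83 (blk 16, set 0) → MISS  vc=[]
1: 0x81 (blk 16, set 0) → L1-HIT  vc=[]
2: 0x65 (blk 12, set 0) → MISS  vc=[16]
3: 0x81 (blk 16, set 0) → VC-HIT  vc=[12]
4: 0xd5 (blk 26, set 2) → MISS  vc=[12]
5: 0xb7 (blk 22, set 2) → MISS  vc=[12, 26]
6: 0xd0 (blk 26, set 2) → VC-HIT  vc=[12, 22]
7: 0xd6 (blk 26, set 2) → L1-HIT  vc=[12, 22]
8: 0xd0 (blk 26, set 2) → L1-HIT  vc=[12, 22]

MISSES = 4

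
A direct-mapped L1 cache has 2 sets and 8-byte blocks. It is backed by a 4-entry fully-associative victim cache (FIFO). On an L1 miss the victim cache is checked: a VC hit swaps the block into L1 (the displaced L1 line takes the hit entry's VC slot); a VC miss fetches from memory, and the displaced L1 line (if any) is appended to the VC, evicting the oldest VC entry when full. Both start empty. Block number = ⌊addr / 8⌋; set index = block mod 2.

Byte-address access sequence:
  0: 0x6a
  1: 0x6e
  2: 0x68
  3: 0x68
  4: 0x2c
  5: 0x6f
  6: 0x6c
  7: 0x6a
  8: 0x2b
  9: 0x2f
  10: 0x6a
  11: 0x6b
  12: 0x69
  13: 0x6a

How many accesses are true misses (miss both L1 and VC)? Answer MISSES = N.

MISSES = 2

  [0] addr=0x6a blk=13 s=1: MISS | VC []
  [1] addr=0x6e blk=13 s=1: L1-HIT | VC []
  [2] addr=0x68 blk=13 s=1: L1-HIT | VC []
  [3] addr=0x68 blk=13 s=1: L1-HIT | VC []
  [4] addr=0x2c blk=5 s=1: MISS | VC [13]
  [5] addr=0x6f blk=13 s=1: VC-HIT | VC [5]
  [6] addr=0x6c blk=13 s=1: L1-HIT | VC [5]
  [7] addr=0x6a blk=13 s=1: L1-HIT | VC [5]
  [8] addr=0x2b blk=5 s=1: VC-HIT | VC [13]
  [9] addr=0x2f blk=5 s=1: L1-HIT | VC [13]
  [10] addr=0x6a blk=13 s=1: VC-HIT | VC [5]
  [11] addr=0x6b blk=13 s=1: L1-HIT | VC [5]
  [12] addr=0x69 blk=13 s=1: L1-HIT | VC [5]
  [13] addr=0x6a blk=13 s=1: L1-HIT | VC [5]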